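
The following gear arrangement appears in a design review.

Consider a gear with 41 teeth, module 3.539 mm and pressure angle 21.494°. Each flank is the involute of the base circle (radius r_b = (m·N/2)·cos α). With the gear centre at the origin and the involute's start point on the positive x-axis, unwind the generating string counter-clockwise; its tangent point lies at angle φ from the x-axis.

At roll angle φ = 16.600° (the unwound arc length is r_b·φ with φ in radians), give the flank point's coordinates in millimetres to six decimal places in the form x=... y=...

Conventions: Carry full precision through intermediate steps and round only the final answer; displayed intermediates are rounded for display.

recognized (one wheel, involute flank): single-mesh tooth geometry, m = 3.539, N = 41
pitch radius r_p = m·N/2 = 3.539·41/2 = 72.549500
base radius r_b = r_p·cos α = 72.549500·cos 21.494° = 67.504113
roll angle φ = 16.600° = 0.28972466 rad
x = r_b·(cos φ + φ·sin φ) = 70.278096
y = r_b·(sin φ − φ·cos φ) = 0.542645

x=70.278096 y=0.542645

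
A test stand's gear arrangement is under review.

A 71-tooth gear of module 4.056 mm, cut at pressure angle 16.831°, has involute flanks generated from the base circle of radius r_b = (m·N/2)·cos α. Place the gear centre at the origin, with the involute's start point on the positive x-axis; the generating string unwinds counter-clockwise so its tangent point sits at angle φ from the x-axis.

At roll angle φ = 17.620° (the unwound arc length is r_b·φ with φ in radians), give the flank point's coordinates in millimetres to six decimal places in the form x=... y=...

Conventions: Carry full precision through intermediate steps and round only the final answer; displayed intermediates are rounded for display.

class = single-mesh tooth geometry [base-circle involute, m = 4.056, 71T]
pitch radius r_p = m·N/2 = 4.056·71/2 = 143.988000
base radius r_b = r_p·cos α = 143.988000·cos 16.831° = 137.819983
roll angle φ = 17.620° = 0.30752701 rad
x = r_b·(cos φ + φ·sin φ) = 144.183722
y = r_b·(sin φ − φ·cos φ) = 1.323512

x=144.183722 y=1.323512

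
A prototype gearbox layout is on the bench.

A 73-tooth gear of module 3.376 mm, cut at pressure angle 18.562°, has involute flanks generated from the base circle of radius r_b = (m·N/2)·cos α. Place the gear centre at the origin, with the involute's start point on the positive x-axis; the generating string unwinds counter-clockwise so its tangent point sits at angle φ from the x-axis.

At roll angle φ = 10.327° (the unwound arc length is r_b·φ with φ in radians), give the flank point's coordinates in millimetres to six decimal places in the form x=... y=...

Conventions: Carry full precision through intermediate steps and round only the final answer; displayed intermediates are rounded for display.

x=118.695911 y=0.227256

class = single-mesh tooth geometry [base-circle involute, m = 3.376, 73T]
pitch radius r_p = m·N/2 = 3.376·73/2 = 123.224000
base radius r_b = r_p·cos α = 123.224000·cos 18.562° = 116.813856
roll angle φ = 10.327° = 0.18024015 rad
x = r_b·(cos φ + φ·sin φ) = 118.695911
y = r_b·(sin φ − φ·cos φ) = 0.227256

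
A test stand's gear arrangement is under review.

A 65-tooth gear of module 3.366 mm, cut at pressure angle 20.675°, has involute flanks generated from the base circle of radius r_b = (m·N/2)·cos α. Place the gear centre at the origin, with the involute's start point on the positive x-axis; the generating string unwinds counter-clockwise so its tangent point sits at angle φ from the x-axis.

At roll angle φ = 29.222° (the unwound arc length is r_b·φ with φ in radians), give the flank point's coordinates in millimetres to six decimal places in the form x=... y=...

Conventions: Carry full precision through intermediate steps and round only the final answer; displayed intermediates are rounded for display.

x=114.808170 y=4.409489

class = single-mesh tooth geometry [base-circle involute, m = 3.366, 65T]
pitch radius r_p = m·N/2 = 3.366·65/2 = 109.395000
base radius r_b = r_p·cos α = 109.395000·cos 20.675° = 102.349762
roll angle φ = 29.222° = 0.51002011 rad
x = r_b·(cos φ + φ·sin φ) = 114.808170
y = r_b·(sin φ − φ·cos φ) = 4.409489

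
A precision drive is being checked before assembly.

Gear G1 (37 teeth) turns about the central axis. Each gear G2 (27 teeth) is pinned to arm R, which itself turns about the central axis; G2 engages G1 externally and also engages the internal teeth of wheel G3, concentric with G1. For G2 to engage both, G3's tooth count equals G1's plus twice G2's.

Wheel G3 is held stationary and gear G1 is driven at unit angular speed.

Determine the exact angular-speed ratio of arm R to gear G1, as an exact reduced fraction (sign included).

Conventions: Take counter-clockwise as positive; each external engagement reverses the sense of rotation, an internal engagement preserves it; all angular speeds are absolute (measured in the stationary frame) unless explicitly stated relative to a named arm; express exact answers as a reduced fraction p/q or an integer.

37/128

topology: planetary set — G1 37T / G2 27T / G3 91T, arm = carrier (Willis)
ring teeth: 37 + 2·27 = 91
37(ω_sun−ω_arm) = −91(ω_ring−ω_arm),  ω_ring = 0, ω_sun = 1
37(1−ω_arm) = −91(0−ω_arm)  ⇒  128·ω_arm = 37  ⇒  ω_arm = 37/128
ω_out/ω_in = 37/128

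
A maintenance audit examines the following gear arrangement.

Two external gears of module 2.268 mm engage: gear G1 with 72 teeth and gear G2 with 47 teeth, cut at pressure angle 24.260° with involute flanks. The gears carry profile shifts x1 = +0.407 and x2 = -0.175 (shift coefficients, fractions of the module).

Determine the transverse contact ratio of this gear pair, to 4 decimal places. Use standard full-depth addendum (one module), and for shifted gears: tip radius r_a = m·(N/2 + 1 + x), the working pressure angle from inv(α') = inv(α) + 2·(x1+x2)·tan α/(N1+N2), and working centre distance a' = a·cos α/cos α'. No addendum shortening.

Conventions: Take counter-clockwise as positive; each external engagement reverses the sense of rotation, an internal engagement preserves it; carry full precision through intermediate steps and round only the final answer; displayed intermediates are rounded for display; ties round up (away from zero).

topology: single-mesh involute geometry — m = 2.268, 72T/47T pair
base radii: r_b1 = 74.437693, r_b2 = 48.591272
tip radii: r_a1 = 84.839076, r_a2 = 55.169100
inv(α') = inv(24.260°) + 2·(+0.407-0.175)·tan α/(72+47) = 0.02901750  ⇒  α' = 24.74466°
a' = a·cos α / cos α' = 134.9460·cos 24.260°/cos 24.74466° = 135.467269
action lengths: √(r_a1²−r_b1²) = 40.702563, √(r_a2²−r_b2²) = 26.125043
base pitch p_b = π·m·cos α = 6.495914
CR = (40.702563 + 26.125043 − 135.467269·sin 24.74466°)/6.495914 = 1.558578
contact ratio ≈ 1.5586

1.5586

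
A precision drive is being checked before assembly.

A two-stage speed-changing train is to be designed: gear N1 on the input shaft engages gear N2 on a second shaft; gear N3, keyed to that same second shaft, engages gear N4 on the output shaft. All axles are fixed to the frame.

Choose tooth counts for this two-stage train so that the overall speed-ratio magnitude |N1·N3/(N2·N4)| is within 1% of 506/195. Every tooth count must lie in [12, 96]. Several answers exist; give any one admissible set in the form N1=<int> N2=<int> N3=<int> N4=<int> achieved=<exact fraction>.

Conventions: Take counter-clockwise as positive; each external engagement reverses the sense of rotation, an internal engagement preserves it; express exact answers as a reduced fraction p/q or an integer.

2-stage fixed-axis compound train for ratio 506/195
target = 506/195 in lowest terms: an exact hit needs N1·N3 = k·506 and N2·N4 = k·195 for one integer k, every count in [12, 96]; additionally prefer no 1:1 stage (N1 ≠ N2, N3 ≠ N4)
k = 1: N1·N3 = 506 = 22·23, N2·N4 = 195 = 13·15
achieved = 22·23/(13·15) = 506/195; |achieved − target| = 0 ≤ 253/9750 ✓

N1=22 N2=13 N3=23 N4=15 achieved=506/195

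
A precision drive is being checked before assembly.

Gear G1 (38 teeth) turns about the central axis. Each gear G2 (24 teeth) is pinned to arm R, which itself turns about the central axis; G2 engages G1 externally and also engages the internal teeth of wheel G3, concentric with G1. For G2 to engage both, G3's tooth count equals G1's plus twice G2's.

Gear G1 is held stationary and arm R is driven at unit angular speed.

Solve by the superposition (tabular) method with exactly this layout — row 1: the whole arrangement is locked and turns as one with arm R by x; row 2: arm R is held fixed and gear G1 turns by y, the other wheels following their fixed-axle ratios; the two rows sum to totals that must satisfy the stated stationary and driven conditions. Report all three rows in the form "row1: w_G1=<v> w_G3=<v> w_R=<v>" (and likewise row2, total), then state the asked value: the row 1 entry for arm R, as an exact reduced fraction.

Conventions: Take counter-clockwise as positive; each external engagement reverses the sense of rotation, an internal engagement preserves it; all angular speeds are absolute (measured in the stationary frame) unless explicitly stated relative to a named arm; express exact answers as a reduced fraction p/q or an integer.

class = planetary set [G3 = 38+2·24 = 86; Willis about the carrier]
row 1 (train locked, turned with arm): all members turn x
row 2 (arm held, sun turns y): ω_ring = −(38/86)·y, ω_arm = 0
boundary: total ω_sun = x + y = 0 and total ω_arm = x = 1  ⇒  y = -1, x = 1
row 2 ring = −(38/86)·(-1) = 19/43
totals (row 1 + row 2): sun 1 + (-1) = 0, ring 1 + 19/43 = 62/43, arm 1 + 0 = 1
asked cell (row1, arm) = 1

row1: w_G1=1 w_G3=1 w_R=1
row2: w_G1=-1 w_G3=19/43 w_R=0
total: w_G1=0 w_G3=62/43 w_R=1
asked value: 1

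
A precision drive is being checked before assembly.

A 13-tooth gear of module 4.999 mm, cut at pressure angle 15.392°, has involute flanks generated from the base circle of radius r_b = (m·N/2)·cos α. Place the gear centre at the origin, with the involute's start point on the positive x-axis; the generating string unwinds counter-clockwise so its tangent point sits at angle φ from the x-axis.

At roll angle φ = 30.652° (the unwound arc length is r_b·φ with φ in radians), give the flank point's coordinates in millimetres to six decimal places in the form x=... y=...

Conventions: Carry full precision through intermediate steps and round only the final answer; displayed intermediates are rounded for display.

topology: single-mesh involute geometry — m = 4.999, N = 13
pitch radius r_p = m·N/2 = 4.999·13/2 = 32.493500
base radius r_b = r_p·cos α = 32.493500·cos 15.392° = 31.328039
roll angle φ = 30.652° = 0.53497832 rad
x = r_b·(cos φ + φ·sin φ) = 35.495407
y = r_b·(sin φ − φ·cos φ) = 1.553602

x=35.495407 y=1.553602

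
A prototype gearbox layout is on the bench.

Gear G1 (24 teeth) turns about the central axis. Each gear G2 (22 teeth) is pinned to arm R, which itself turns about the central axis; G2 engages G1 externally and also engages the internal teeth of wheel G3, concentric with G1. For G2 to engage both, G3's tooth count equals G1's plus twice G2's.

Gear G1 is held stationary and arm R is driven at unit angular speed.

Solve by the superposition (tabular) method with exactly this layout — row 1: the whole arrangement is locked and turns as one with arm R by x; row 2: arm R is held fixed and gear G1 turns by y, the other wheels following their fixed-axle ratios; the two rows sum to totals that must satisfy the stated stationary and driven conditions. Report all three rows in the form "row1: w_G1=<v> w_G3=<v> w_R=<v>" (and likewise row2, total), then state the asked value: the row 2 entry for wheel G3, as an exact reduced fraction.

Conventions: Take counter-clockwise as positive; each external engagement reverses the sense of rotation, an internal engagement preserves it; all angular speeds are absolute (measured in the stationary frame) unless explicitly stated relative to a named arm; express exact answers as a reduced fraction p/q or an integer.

class = planetary set [G3 = 24+2·22 = 68; Willis about the carrier]
row 1: whole set turns with the arm by x
row 2 — arm fixed, fixed-axis ratios: sun y, ring −(24/68)·y, arm 0
boundary: total ω_sun = x + y = 0 and total ω_arm = x = 1  ⇒  y = -1, x = 1
row 2 ring = −(24/68)·(-1) = 6/17
totals (row 1 + row 2): sun 1 + (-1) = 0, ring 1 + 6/17 = 23/17, arm 1 + 0 = 1
asked cell (row2, ring) = 6/17

row1: w_G1=1 w_G3=1 w_R=1
row2: w_G1=-1 w_G3=6/17 w_R=0
total: w_G1=0 w_G3=23/17 w_R=1
asked value: 6/17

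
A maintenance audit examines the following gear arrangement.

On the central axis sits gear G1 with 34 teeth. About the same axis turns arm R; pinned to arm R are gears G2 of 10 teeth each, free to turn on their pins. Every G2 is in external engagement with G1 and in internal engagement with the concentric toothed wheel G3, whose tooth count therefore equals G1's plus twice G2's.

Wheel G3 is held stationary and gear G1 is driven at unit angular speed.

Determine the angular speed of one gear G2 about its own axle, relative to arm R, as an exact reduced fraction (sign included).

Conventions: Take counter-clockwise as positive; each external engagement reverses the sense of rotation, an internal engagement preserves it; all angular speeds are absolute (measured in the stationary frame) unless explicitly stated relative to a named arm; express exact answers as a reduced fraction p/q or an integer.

class = planetary set [G3 = 34+2·10 = 54; Willis about the carrier]
ring teeth: 34 + 2·10 = 54
34(ω_sun−ω_arm) = −54(ω_ring−ω_arm),  ω_ring = 0, ω_sun = 1
34(1−ω_arm) = −54(0−ω_arm)  ⇒  88·ω_arm = 34  ⇒  ω_arm = 17/44
sun–planet mesh: 34·(1−17/44) = −10·(ω_p−ω_arm)  ⇒  ω_p−ω_arm = -459/220
exact speed ratio = -459/220

-459/220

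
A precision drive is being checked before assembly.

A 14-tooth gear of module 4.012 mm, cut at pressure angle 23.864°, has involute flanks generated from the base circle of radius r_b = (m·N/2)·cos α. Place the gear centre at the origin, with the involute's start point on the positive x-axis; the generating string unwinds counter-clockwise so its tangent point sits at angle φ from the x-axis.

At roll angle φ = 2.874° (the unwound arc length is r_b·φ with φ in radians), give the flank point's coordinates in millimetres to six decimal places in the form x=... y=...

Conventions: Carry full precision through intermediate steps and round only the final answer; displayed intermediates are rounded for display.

single-mesh involute tooth geometry (14T wheel at module 4.012)
pitch radius r_p = m·N/2 = 4.012·14/2 = 28.084000
base radius r_b = r_p·cos α = 28.084000·cos 23.864° = 25.683052
roll angle φ = 2.874° = 0.05016076 rad
x = r_b·(cos φ + φ·sin φ) = 25.715342
y = r_b·(sin φ − φ·cos φ) = 0.001080

x=25.715342 y=0.001080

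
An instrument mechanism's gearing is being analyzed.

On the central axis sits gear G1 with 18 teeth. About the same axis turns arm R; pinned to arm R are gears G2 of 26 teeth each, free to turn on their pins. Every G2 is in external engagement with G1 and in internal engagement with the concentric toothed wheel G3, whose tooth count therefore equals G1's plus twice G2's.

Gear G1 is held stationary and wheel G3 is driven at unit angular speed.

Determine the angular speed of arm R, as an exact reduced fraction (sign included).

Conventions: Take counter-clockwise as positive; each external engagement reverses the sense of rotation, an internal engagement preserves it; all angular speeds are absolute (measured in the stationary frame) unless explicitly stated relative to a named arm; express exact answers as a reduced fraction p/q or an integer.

recognized (axles ride arm R): planetary set, 18/26/70 teeth
ring teeth: 18 + 2·26 = 70
18(ω_sun−ω_arm) = −70(ω_ring−ω_arm),  ω_sun = 0, ω_ring = 1
18(0−ω_arm) = −70(1−ω_arm)  ⇒  88·ω_arm = 70  ⇒  ω_arm = 35/44
exact speed ratio = 35/44

35/44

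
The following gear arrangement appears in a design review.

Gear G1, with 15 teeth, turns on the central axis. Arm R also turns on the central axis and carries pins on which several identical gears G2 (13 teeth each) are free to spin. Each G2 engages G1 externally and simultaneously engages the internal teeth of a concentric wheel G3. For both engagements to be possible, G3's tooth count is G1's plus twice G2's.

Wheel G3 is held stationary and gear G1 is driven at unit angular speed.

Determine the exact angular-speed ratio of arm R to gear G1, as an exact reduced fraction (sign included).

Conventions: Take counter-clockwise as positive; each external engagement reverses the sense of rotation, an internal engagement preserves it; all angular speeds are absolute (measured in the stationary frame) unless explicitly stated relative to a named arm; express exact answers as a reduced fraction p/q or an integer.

topology: planetary set — G1 15T / G2 13T / G3 41T, arm = carrier (Willis)
ring teeth: 15 + 2·13 = 41
15(ω_sun−ω_arm) = −41(ω_ring−ω_arm),  ω_ring = 0, ω_sun = 1
15(1−ω_arm) = −41(0−ω_arm)  ⇒  56·ω_arm = 15  ⇒  ω_arm = 15/56
ω_out/ω_in = 15/56

15/56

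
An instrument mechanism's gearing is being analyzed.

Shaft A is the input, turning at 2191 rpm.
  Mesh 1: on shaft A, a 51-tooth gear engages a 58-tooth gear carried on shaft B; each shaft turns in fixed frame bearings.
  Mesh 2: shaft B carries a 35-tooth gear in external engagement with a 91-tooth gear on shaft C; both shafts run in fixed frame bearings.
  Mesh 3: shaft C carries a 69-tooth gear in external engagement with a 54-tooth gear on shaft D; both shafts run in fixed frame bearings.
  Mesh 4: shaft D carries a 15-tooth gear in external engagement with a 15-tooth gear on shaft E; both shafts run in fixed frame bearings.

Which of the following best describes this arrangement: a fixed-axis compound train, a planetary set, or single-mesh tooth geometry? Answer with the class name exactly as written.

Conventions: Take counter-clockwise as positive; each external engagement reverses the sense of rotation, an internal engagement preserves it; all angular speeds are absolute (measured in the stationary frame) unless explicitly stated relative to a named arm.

fixed-axis compound train

topology: fixed-axis compound train — 4 meshes, A→E
classification: fixed-axis compound train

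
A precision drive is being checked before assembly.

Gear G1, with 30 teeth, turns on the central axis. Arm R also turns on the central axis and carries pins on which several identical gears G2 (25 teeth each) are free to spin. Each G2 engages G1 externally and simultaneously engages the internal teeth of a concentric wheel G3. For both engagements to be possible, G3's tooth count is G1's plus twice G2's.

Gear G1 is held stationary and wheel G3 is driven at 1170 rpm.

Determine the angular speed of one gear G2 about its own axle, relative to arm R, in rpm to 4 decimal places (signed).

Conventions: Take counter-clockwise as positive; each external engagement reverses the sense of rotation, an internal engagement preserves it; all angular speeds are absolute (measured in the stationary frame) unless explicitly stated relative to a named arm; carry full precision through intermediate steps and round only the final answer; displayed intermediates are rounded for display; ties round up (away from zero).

+1021.0909 rpm

topology: planetary set — G1 30T / G2 25T / G3 80T, arm = carrier (Willis)
normalise by the input: solve with ω_ring = 1, then scale by 1170 rpm
ring teeth: 30 + 2·25 = 80
30(ω_sun−ω_arm) = −80(ω_ring−ω_arm),  ω_sun = 0, ω_ring = 1
30(0−ω_arm) = −80(1−ω_arm)  ⇒  110·ω_arm = 80  ⇒  ω_arm = 8/11
sun–planet mesh: 30·(0−8/11) = −25·(ω_p−ω_arm)  ⇒  ω_p−ω_arm = 48/55
scale: ω_p−ω_arm = 48/55 × 1170 rpm = +1021.0909 rpm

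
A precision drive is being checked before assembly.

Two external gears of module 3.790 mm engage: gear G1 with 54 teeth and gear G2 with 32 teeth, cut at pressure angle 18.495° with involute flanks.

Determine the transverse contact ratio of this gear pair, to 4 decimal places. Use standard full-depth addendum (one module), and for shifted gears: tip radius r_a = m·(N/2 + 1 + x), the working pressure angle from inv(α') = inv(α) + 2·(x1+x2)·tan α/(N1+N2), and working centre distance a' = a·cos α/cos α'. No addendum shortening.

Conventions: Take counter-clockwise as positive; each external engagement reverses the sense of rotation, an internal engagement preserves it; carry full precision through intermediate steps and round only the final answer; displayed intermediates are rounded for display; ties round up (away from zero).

1.7973

single-mesh involute tooth geometry (54T engaging 32T at module 3.790)
base radii: r_b1 = 97.044793, r_b2 = 57.508025
tip radii: r_a1 = 106.120000, r_a2 = 64.430000
no profile shift: α' = α, a' = a
action lengths: √(r_a1²−r_b1²) = 42.939057, √(r_a2²−r_b2²) = 29.052572
base pitch p_b = π·m·cos α = 11.291674
CR = (42.939057 + 29.052572 − 162.970000·sin 18.49500°)/11.291674 = 1.797251
contact ratio ≈ 1.7973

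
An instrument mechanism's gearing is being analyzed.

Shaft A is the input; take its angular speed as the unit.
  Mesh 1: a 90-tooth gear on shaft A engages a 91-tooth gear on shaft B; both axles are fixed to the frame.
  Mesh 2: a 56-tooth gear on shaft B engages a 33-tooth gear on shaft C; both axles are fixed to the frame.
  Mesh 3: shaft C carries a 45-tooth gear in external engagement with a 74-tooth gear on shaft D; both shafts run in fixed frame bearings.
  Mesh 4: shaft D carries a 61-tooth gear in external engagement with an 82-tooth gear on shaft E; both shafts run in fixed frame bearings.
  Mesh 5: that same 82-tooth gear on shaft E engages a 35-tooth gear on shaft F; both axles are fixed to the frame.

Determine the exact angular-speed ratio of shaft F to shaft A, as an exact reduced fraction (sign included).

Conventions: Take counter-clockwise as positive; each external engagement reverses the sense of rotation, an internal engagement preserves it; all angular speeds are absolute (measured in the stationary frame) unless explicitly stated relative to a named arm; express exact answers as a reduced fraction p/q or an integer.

-65880/37037

class = fixed-axis compound train [5 meshes; 5 ratios multiply, 5 sense flips]
mesh 1 [90T→91T]: running ratio 90/91, sense −
mesh 2 [56T→33T]: running ratio 240/143, sense +
mesh 3 [45T→74T]: running ratio 5400/5291, sense −
mesh 4 [61T→82T]: running ratio 164700/216931, sense +
mesh 5 [82T→35T]: running ratio 65880/37037, sense −
ω_out/ω_in = -65880/37037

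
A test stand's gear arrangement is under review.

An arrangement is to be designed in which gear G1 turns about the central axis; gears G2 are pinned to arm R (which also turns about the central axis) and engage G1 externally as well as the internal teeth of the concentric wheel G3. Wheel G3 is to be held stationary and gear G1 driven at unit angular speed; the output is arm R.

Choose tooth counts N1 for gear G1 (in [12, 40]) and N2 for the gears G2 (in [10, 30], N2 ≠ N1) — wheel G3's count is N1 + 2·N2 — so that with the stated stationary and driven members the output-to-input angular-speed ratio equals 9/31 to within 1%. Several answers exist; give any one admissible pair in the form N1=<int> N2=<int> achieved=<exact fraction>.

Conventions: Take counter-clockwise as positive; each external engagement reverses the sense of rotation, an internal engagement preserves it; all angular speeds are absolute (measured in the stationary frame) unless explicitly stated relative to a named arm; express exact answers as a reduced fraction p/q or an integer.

N1=18 N2=13 achieved=9/31

planetary set to be sized for 9/31 (Willis relation)
Willis with ω_ring = 0: ω_arm/ω_sun = N1/(N1+N3); set equal to 9/31  ⇒  N3/N1 = 1/(9/31) − 1 = 22/9
N3 = N1 + 2·N2  ⇒  N2/N1 = (N3/N1 − 1)/2 = (22/9 − 1)/2 = 13/18
smallest multiple with N1 ≥ 12 and N2 ≥ 10: k = 1  ⇒  N1 = 1·18 = 18, N2 = 1·13 = 13 (N1 ≤ 40, N2 ≤ 30, N2 ≠ N1 ✓), N3 = 18 + 2·13 = 44
check: N1/(N1+N3) with N1 = 18, N3 = 44 gives 9/31; |achieved − target| = 0 ≤ 9/3100 ✓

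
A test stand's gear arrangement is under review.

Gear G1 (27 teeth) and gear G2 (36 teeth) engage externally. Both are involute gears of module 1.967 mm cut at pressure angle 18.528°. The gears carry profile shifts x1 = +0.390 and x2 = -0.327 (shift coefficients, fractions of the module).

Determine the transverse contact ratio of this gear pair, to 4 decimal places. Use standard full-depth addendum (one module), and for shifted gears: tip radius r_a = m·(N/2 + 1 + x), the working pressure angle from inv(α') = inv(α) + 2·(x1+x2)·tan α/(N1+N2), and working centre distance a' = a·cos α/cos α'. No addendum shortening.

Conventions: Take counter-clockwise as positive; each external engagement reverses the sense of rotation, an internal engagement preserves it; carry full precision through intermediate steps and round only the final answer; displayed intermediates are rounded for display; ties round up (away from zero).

1.6713

topology: single-mesh involute geometry — m = 1.967, 27T/36T pair
base radii: r_b1 = 25.178140, r_b2 = 33.570853
tip radii: r_a1 = 29.288630, r_a2 = 36.729791
inv(α') = inv(18.528°) + 2·(+0.390-0.327)·tan α/(27+36) = 0.01243449  ⇒  α' = 18.86336°
a' = a·cos α / cos α' = 61.9605·cos 18.528°/cos 18.86336° = 62.083345
action lengths: √(r_a1²−r_b1²) = 14.962791, √(r_a2²−r_b2²) = 14.902193
base pitch p_b = π·m·cos α = 5.859219
CR = (14.962791 + 14.902193 − 62.083345·sin 18.86336°)/5.859219 = 1.671328
contact ratio ≈ 1.6713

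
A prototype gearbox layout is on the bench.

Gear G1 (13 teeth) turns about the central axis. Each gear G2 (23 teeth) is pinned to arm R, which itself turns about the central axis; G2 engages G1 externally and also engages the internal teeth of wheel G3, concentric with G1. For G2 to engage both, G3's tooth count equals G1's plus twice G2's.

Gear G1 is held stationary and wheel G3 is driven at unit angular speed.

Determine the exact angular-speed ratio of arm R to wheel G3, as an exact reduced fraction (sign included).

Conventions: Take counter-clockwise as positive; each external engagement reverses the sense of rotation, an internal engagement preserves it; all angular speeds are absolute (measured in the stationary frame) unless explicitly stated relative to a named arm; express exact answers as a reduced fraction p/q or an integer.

class = planetary set [G3 = 13+2·23 = 59; Willis about the carrier]
ring teeth: 13 + 2·23 = 59
13(ω_sun−ω_arm) = −59(ω_ring−ω_arm),  ω_sun = 0, ω_ring = 1
13(0−ω_arm) = −59(1−ω_arm)  ⇒  72·ω_arm = 59  ⇒  ω_arm = 59/72
ω_out/ω_in = 59/72

59/72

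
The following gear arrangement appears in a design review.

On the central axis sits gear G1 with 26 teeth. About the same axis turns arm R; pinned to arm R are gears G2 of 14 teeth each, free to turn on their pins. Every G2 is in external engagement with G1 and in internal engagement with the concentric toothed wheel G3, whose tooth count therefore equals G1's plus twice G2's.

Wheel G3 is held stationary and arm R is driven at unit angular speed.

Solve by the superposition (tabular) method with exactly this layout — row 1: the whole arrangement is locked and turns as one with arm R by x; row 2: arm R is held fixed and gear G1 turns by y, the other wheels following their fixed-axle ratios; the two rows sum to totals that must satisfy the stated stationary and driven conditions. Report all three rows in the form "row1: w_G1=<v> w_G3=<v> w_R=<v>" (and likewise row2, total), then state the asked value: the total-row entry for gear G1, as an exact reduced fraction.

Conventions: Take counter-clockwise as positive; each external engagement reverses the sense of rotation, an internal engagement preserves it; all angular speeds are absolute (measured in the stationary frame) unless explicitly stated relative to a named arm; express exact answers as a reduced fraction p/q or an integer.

planetary set (26T centre, 14T on arm, 54T internal) — Willis relation
superposition row 1 [locked train]: every member turns x
row 2: sun turns y, ring = −(26/54)·y, arm 0
boundary: total ω_ring = x − (26/54)·y = 0 and total ω_arm = x = 1  ⇒  y = 27/13, x = 1
row 2 ring = −(26/54)·27/13 = -1
totals (row 1 + row 2): sun 1 + 27/13 = 40/13, ring 1 + (-1) = 0, arm 1 + 0 = 1
asked cell (total, sun) = 40/13

row1: w_G1=1 w_G3=1 w_R=1
row2: w_G1=27/13 w_G3=-1 w_R=0
total: w_G1=40/13 w_G3=0 w_R=1
asked value: 40/13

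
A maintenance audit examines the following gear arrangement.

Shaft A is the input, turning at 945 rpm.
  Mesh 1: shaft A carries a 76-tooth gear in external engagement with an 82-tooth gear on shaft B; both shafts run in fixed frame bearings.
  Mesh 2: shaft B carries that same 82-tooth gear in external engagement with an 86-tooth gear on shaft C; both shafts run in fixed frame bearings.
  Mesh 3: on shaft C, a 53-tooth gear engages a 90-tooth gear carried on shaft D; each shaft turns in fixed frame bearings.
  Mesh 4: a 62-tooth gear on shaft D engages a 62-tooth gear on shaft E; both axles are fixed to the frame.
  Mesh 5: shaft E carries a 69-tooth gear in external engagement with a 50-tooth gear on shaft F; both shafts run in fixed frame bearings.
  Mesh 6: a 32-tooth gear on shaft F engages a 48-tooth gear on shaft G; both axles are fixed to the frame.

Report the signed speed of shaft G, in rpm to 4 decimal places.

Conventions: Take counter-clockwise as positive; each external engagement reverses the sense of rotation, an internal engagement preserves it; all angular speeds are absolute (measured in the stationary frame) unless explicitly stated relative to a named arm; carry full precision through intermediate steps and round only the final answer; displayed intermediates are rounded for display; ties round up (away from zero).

6-mesh fixed-axis compound train (all bearings frame-fixed)
mesh 1 [76T→82T]: ω = 945.0000×76/82 = 875.8537 rpm, sense flips to −
mesh 2 [82T→86T]: ω = 875.8537×82/86 = 835.1163 rpm, sense flips to +
mesh 3 [53T→90T]: ω = 835.1163×53/90 = 491.7907 rpm, sense flips to −
mesh 4 [62T→62T]: ω = 491.7907×62/62 = 491.7907 rpm, sense flips to +
mesh 5 [69T→50T]: ω = 491.7907×69/50 = 678.6712 rpm, sense flips to −
mesh 6 [32T→48T]: ω = 678.6712×32/48 = 452.4474 rpm, sense flips to +
signed output speed = +452.4474 rpm

+452.4474 rpm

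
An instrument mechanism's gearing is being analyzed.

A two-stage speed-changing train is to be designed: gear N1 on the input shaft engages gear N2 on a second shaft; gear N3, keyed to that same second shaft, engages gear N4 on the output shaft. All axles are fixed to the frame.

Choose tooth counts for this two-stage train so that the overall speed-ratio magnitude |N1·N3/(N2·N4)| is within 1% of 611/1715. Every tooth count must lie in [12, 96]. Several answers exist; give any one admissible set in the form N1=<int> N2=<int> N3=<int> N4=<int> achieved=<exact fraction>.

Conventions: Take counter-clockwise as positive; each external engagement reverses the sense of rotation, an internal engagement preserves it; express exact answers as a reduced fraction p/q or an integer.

design class (target 611/1715): fixed-axis compound train
target = 611/1715 in lowest terms: an exact hit needs N1·N3 = k·611 and N2·N4 = k·1715 for one integer k, every count in [12, 96]; additionally prefer no 1:1 stage (N1 ≠ N2, N3 ≠ N4)
k = 1: N1·N3 = 611 = 13·47, N2·N4 = 1715 = 35·49
achieved = 13·47/(35·49) = 611/1715; |achieved − target| = 0 ≤ 611/171500 ✓

N1=13 N2=35 N3=47 N4=49 achieved=611/1715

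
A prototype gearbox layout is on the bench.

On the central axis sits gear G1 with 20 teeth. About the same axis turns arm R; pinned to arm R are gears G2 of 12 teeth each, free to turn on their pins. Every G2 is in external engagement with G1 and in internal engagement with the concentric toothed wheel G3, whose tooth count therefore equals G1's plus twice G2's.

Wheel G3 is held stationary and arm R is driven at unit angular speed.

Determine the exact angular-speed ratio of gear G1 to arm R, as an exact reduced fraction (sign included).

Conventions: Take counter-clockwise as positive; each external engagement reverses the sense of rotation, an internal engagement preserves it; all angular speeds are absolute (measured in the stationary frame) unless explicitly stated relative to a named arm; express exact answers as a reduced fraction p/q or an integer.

16/5

topology: planetary set — G1 20T / G2 12T / G3 44T, arm = carrier (Willis)
ring teeth: 20 + 2·12 = 44
20(ω_sun−ω_arm) = −44(ω_ring−ω_arm),  ω_ring = 0, ω_arm = 1
ω_sun = 1 − (44/20)(0−1) = 16/5
ω_out/ω_in = 16/5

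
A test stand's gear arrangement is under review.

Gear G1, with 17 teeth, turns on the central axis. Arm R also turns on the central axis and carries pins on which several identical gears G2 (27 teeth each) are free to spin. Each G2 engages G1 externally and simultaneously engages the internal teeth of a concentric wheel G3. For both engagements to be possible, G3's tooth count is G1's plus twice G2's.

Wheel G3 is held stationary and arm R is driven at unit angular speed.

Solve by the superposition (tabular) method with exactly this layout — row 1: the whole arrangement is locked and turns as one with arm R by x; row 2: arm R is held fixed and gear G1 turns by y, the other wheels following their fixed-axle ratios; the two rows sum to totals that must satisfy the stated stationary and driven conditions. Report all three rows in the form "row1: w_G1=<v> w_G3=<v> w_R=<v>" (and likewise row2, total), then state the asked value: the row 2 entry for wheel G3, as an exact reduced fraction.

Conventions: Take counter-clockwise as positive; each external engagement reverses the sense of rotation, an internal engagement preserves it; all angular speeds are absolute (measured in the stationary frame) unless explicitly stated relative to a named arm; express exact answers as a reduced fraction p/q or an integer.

recognized (axles ride arm R): planetary set, 17/27/71 teeth
row 1: whole set turns with the arm by x
superposition row 2 [arm held]: sun y, ring −(17/71)·y, arm 0
boundary: total ω_ring = x − (17/71)·y = 0 and total ω_arm = x = 1  ⇒  y = 71/17, x = 1
row 2 ring = −(17/71)·71/17 = -1
totals (row 1 + row 2): sun 1 + 71/17 = 88/17, ring 1 + (-1) = 0, arm 1 + 0 = 1
asked cell (row2, ring) = -1

row1: w_G1=1 w_G3=1 w_R=1
row2: w_G1=71/17 w_G3=-1 w_R=0
total: w_G1=88/17 w_G3=0 w_R=1
asked value: -1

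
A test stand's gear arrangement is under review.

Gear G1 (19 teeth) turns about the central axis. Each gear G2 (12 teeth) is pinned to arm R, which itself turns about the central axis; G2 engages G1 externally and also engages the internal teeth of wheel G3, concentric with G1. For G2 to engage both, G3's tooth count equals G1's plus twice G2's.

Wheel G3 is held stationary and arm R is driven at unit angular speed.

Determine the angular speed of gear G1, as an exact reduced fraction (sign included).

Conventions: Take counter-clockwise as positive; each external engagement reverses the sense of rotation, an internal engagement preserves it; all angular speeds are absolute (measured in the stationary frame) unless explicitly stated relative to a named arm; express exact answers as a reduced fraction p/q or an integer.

topology: planetary set — G1 19T / G2 12T / G3 43T, arm = carrier (Willis)
ring teeth: 19 + 2·12 = 43
19(ω_sun−ω_arm) = −43(ω_ring−ω_arm),  ω_ring = 0, ω_arm = 1
ω_sun = 1 − (43/19)(0−1) = 62/19
exact speed ratio = 62/19

62/19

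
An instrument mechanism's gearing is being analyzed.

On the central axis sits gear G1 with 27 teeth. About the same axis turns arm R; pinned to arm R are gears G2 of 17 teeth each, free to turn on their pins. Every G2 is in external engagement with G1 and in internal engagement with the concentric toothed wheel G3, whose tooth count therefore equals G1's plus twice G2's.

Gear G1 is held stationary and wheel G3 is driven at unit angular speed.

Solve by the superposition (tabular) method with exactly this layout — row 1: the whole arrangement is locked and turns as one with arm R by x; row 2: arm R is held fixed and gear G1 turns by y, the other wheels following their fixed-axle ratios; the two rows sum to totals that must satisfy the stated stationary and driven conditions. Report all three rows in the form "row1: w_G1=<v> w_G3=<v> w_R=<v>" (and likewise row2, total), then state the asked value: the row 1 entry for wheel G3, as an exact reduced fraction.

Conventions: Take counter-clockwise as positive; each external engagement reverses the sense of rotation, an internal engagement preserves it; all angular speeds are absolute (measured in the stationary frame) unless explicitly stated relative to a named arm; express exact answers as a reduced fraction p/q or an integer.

topology: planetary set — G1 27T / G2 17T / G3 61T, arm = carrier (Willis)
superposition row 1 [locked train]: every member turns x
row 2: sun turns y, ring = −(27/61)·y, arm 0
boundary: total ω_sun = x + y = 0 and total ω_ring = x − (27/61)·y = 1  ⇒  y = -61/88, x = 61/88
row 2 ring = −(27/61)·(-61/88) = 27/88
totals (row 1 + row 2): sun 61/88 + (-61/88) = 0, ring 61/88 + 27/88 = 1, arm 61/88 + 0 = 61/88
asked cell (row1, ring) = 61/88

row1: w_G1=61/88 w_G3=61/88 w_R=61/88
row2: w_G1=-61/88 w_G3=27/88 w_R=0
total: w_G1=0 w_G3=1 w_R=61/88
asked value: 61/88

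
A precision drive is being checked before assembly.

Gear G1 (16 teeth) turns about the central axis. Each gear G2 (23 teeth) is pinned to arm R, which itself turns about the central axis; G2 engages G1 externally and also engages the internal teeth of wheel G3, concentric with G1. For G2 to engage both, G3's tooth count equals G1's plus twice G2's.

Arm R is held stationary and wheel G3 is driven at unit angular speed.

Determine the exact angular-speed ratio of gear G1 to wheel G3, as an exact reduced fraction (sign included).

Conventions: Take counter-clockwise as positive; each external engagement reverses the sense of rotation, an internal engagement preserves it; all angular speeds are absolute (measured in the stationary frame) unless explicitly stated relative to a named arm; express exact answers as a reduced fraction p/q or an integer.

topology: planetary set — G1 16T / G2 23T / G3 62T, arm = carrier (Willis)
ring teeth: 16 + 2·23 = 62
16(ω_sun−ω_arm) = −62(ω_ring−ω_arm),  ω_arm = 0, ω_ring = 1
ω_sun = 0 − (62/16)(1−0) = -31/8
ω_out/ω_in = -31/8

-31/8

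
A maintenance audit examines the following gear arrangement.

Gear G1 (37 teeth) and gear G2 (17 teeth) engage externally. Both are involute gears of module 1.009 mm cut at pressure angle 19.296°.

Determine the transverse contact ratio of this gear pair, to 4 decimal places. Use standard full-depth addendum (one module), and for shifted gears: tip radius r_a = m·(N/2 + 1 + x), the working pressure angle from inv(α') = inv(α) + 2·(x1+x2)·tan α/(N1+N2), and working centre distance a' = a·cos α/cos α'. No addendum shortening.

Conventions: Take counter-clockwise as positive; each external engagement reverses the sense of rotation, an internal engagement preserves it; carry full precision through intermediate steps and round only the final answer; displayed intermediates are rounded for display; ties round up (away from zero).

1.6349

topology: single-mesh involute geometry — m = 1.009, 37T/17T pair
base radii: r_b1 = 17.617891, r_b2 = 8.094707
tip radii: r_a1 = 19.675500, r_a2 = 9.585500
no profile shift: α' = α, a' = a
action lengths: √(r_a1²−r_b1²) = 8.759864, √(r_a2²−r_b2²) = 5.133959
base pitch p_b = π·m·cos α = 2.991797
CR = (8.759864 + 5.133959 − 27.243000·sin 19.29600°)/2.991797 = 1.634942
contact ratio ≈ 1.6349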